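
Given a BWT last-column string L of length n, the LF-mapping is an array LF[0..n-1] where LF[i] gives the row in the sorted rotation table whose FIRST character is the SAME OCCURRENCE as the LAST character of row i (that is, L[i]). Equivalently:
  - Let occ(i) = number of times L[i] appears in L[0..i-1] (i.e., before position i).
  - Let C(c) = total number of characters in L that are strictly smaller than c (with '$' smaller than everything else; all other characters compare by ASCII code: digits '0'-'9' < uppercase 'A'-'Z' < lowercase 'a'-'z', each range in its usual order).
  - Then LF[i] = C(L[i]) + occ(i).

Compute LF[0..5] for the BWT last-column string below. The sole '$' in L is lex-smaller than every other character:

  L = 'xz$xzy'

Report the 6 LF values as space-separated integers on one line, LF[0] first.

Answer: 1 4 0 2 5 3

Derivation:
Char counts: '$':1, 'x':2, 'y':1, 'z':2
C (first-col start): C('$')=0, C('x')=1, C('y')=3, C('z')=4
L[0]='x': occ=0, LF[0]=C('x')+0=1+0=1
L[1]='z': occ=0, LF[1]=C('z')+0=4+0=4
L[2]='$': occ=0, LF[2]=C('$')+0=0+0=0
L[3]='x': occ=1, LF[3]=C('x')+1=1+1=2
L[4]='z': occ=1, LF[4]=C('z')+1=4+1=5
L[5]='y': occ=0, LF[5]=C('y')+0=3+0=3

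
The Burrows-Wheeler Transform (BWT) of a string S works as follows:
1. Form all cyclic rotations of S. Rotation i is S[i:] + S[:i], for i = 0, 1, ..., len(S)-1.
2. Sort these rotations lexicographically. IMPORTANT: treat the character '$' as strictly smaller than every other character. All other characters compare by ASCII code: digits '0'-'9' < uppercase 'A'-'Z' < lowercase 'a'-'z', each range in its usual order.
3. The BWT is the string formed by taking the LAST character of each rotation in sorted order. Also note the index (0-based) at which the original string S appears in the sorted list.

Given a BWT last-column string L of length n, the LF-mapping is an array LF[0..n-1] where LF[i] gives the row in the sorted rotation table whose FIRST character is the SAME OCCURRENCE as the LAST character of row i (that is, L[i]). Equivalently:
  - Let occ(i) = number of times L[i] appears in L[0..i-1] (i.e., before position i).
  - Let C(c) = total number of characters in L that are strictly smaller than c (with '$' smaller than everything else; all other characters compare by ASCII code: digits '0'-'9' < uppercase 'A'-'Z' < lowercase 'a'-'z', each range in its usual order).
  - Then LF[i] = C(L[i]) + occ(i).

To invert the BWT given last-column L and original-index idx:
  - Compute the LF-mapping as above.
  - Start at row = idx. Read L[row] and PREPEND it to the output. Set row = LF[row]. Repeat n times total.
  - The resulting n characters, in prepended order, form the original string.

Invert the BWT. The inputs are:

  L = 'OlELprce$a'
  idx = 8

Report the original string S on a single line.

Answer: parcelELO$

Derivation:
LF mapping: 3 7 1 2 8 9 5 6 0 4
Walk LF starting at row 8, prepending L[row]:
  step 1: row=8, L[8]='$', prepend. Next row=LF[8]=0
  step 2: row=0, L[0]='O', prepend. Next row=LF[0]=3
  step 3: row=3, L[3]='L', prepend. Next row=LF[3]=2
  step 4: row=2, L[2]='E', prepend. Next row=LF[2]=1
  step 5: row=1, L[1]='l', prepend. Next row=LF[1]=7
  step 6: row=7, L[7]='e', prepend. Next row=LF[7]=6
  step 7: row=6, L[6]='c', prepend. Next row=LF[6]=5
  step 8: row=5, L[5]='r', prepend. Next row=LF[5]=9
  step 9: row=9, L[9]='a', prepend. Next row=LF[9]=4
  step 10: row=4, L[4]='p', prepend. Next row=LF[4]=8
Reversed output: parcelELO$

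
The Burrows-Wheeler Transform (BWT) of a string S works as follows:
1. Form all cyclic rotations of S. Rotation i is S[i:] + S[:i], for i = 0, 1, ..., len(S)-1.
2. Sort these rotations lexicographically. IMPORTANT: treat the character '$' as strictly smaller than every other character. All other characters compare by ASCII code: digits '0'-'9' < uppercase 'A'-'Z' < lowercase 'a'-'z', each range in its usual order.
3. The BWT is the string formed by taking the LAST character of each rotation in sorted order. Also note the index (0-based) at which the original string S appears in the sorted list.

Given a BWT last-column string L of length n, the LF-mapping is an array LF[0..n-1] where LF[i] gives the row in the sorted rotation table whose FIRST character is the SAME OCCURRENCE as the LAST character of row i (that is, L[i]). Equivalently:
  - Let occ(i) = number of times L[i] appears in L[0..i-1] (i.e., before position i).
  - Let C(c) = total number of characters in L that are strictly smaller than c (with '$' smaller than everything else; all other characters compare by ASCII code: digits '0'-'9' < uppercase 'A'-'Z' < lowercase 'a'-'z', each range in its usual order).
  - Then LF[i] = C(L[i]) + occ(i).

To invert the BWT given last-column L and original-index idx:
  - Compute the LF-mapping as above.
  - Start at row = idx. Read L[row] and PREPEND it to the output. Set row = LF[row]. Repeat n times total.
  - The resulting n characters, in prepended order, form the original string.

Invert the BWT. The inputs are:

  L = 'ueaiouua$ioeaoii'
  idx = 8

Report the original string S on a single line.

LF mapping: 13 4 1 6 10 14 15 2 0 7 11 5 3 12 8 9
Walk LF starting at row 8, prepending L[row]:
  step 1: row=8, L[8]='$', prepend. Next row=LF[8]=0
  step 2: row=0, L[0]='u', prepend. Next row=LF[0]=13
  step 3: row=13, L[13]='o', prepend. Next row=LF[13]=12
  step 4: row=12, L[12]='a', prepend. Next row=LF[12]=3
  step 5: row=3, L[3]='i', prepend. Next row=LF[3]=6
  step 6: row=6, L[6]='u', prepend. Next row=LF[6]=15
  step 7: row=15, L[15]='i', prepend. Next row=LF[15]=9
  step 8: row=9, L[9]='i', prepend. Next row=LF[9]=7
  step 9: row=7, L[7]='a', prepend. Next row=LF[7]=2
  step 10: row=2, L[2]='a', prepend. Next row=LF[2]=1
  step 11: row=1, L[1]='e', prepend. Next row=LF[1]=4
  step 12: row=4, L[4]='o', prepend. Next row=LF[4]=10
  step 13: row=10, L[10]='o', prepend. Next row=LF[10]=11
  step 14: row=11, L[11]='e', prepend. Next row=LF[11]=5
  step 15: row=5, L[5]='u', prepend. Next row=LF[5]=14
  step 16: row=14, L[14]='i', prepend. Next row=LF[14]=8
Reversed output: iueooeaaiiuiaou$

Answer: iueooeaaiiuiaou$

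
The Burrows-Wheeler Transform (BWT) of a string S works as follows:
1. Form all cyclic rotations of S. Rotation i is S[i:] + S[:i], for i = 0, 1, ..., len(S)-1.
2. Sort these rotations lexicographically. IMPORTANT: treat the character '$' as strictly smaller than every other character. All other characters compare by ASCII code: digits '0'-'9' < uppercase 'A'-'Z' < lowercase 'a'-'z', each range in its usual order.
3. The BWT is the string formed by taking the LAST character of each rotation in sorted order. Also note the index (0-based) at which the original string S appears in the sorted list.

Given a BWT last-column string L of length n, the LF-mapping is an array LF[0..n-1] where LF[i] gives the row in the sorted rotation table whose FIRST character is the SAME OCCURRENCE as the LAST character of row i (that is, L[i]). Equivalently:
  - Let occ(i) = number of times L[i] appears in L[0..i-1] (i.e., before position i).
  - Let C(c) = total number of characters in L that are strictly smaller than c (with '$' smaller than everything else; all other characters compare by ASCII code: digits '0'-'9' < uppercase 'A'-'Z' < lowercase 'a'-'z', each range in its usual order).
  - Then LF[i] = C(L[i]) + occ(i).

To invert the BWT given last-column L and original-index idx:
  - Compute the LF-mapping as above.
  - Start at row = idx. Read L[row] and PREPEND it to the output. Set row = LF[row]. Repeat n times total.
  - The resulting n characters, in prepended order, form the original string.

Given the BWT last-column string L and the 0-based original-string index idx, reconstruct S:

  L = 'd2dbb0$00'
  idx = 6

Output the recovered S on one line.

LF mapping: 7 4 8 5 6 1 0 2 3
Walk LF starting at row 6, prepending L[row]:
  step 1: row=6, L[6]='$', prepend. Next row=LF[6]=0
  step 2: row=0, L[0]='d', prepend. Next row=LF[0]=7
  step 3: row=7, L[7]='0', prepend. Next row=LF[7]=2
  step 4: row=2, L[2]='d', prepend. Next row=LF[2]=8
  step 5: row=8, L[8]='0', prepend. Next row=LF[8]=3
  step 6: row=3, L[3]='b', prepend. Next row=LF[3]=5
  step 7: row=5, L[5]='0', prepend. Next row=LF[5]=1
  step 8: row=1, L[1]='2', prepend. Next row=LF[1]=4
  step 9: row=4, L[4]='b', prepend. Next row=LF[4]=6
Reversed output: b20b0d0d$

Answer: b20b0d0d$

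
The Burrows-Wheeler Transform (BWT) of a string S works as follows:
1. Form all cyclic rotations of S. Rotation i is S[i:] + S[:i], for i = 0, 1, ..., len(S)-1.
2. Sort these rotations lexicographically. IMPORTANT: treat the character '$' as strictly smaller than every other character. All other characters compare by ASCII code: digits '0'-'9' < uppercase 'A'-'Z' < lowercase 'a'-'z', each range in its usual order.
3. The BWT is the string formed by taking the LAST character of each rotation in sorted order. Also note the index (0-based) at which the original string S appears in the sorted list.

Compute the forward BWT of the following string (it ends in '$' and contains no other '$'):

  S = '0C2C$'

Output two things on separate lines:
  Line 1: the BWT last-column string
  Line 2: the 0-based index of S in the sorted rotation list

Answer: C$C20
1

Derivation:
All 5 rotations (rotation i = S[i:]+S[:i]):
  rot[0] = 0C2C$
  rot[1] = C2C$0
  rot[2] = 2C$0C
  rot[3] = C$0C2
  rot[4] = $0C2C
Sorted (with $ < everything):
  sorted[0] = $0C2C  (last char: 'C')
  sorted[1] = 0C2C$  (last char: '$')
  sorted[2] = 2C$0C  (last char: 'C')
  sorted[3] = C$0C2  (last char: '2')
  sorted[4] = C2C$0  (last char: '0')
Last column: C$C20
Original string S is at sorted index 1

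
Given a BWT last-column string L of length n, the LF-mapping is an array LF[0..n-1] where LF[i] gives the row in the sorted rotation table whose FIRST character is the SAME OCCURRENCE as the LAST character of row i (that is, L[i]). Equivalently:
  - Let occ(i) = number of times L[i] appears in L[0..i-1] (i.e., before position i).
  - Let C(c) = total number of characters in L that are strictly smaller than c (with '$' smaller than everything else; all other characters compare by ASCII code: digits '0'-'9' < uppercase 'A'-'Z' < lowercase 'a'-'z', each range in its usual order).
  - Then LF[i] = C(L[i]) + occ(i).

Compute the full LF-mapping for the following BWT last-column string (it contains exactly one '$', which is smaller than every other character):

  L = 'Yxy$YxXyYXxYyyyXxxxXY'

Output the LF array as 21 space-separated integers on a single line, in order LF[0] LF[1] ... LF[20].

Char counts: '$':1, 'X':4, 'Y':5, 'x':6, 'y':5
C (first-col start): C('$')=0, C('X')=1, C('Y')=5, C('x')=10, C('y')=16
L[0]='Y': occ=0, LF[0]=C('Y')+0=5+0=5
L[1]='x': occ=0, LF[1]=C('x')+0=10+0=10
L[2]='y': occ=0, LF[2]=C('y')+0=16+0=16
L[3]='$': occ=0, LF[3]=C('$')+0=0+0=0
L[4]='Y': occ=1, LF[4]=C('Y')+1=5+1=6
L[5]='x': occ=1, LF[5]=C('x')+1=10+1=11
L[6]='X': occ=0, LF[6]=C('X')+0=1+0=1
L[7]='y': occ=1, LF[7]=C('y')+1=16+1=17
L[8]='Y': occ=2, LF[8]=C('Y')+2=5+2=7
L[9]='X': occ=1, LF[9]=C('X')+1=1+1=2
L[10]='x': occ=2, LF[10]=C('x')+2=10+2=12
L[11]='Y': occ=3, LF[11]=C('Y')+3=5+3=8
L[12]='y': occ=2, LF[12]=C('y')+2=16+2=18
L[13]='y': occ=3, LF[13]=C('y')+3=16+3=19
L[14]='y': occ=4, LF[14]=C('y')+4=16+4=20
L[15]='X': occ=2, LF[15]=C('X')+2=1+2=3
L[16]='x': occ=3, LF[16]=C('x')+3=10+3=13
L[17]='x': occ=4, LF[17]=C('x')+4=10+4=14
L[18]='x': occ=5, LF[18]=C('x')+5=10+5=15
L[19]='X': occ=3, LF[19]=C('X')+3=1+3=4
L[20]='Y': occ=4, LF[20]=C('Y')+4=5+4=9

Answer: 5 10 16 0 6 11 1 17 7 2 12 8 18 19 20 3 13 14 15 4 9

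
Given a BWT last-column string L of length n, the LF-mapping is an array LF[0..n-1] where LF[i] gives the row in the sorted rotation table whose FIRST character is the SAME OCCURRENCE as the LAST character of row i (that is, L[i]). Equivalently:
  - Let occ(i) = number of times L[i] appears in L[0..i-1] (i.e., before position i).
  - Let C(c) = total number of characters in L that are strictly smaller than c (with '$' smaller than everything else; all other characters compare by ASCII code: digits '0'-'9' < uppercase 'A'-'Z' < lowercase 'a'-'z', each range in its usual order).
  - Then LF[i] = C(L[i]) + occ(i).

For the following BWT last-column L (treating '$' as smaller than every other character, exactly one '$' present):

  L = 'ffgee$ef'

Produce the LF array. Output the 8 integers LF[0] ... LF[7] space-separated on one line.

Char counts: '$':1, 'e':3, 'f':3, 'g':1
C (first-col start): C('$')=0, C('e')=1, C('f')=4, C('g')=7
L[0]='f': occ=0, LF[0]=C('f')+0=4+0=4
L[1]='f': occ=1, LF[1]=C('f')+1=4+1=5
L[2]='g': occ=0, LF[2]=C('g')+0=7+0=7
L[3]='e': occ=0, LF[3]=C('e')+0=1+0=1
L[4]='e': occ=1, LF[4]=C('e')+1=1+1=2
L[5]='$': occ=0, LF[5]=C('$')+0=0+0=0
L[6]='e': occ=2, LF[6]=C('e')+2=1+2=3
L[7]='f': occ=2, LF[7]=C('f')+2=4+2=6

Answer: 4 5 7 1 2 0 3 6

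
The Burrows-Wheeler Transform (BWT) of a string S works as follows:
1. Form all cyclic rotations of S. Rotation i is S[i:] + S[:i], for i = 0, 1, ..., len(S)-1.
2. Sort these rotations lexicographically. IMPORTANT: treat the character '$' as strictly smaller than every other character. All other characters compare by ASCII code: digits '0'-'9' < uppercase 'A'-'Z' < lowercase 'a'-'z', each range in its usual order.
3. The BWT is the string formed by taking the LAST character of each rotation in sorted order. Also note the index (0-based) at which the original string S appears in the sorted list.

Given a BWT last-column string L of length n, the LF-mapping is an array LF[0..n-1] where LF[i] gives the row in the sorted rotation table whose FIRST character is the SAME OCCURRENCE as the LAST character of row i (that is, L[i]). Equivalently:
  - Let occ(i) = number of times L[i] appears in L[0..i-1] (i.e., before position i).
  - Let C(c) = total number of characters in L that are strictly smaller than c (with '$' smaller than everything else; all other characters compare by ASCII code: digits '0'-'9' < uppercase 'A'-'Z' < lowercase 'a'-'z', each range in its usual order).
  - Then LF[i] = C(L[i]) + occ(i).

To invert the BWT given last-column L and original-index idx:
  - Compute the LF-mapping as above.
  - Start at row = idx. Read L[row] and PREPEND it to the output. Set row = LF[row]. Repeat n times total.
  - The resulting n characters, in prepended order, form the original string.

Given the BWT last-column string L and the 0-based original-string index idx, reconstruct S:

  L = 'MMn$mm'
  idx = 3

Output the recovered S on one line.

LF mapping: 1 2 5 0 3 4
Walk LF starting at row 3, prepending L[row]:
  step 1: row=3, L[3]='$', prepend. Next row=LF[3]=0
  step 2: row=0, L[0]='M', prepend. Next row=LF[0]=1
  step 3: row=1, L[1]='M', prepend. Next row=LF[1]=2
  step 4: row=2, L[2]='n', prepend. Next row=LF[2]=5
  step 5: row=5, L[5]='m', prepend. Next row=LF[5]=4
  step 6: row=4, L[4]='m', prepend. Next row=LF[4]=3
Reversed output: mmnMM$

Answer: mmnMM$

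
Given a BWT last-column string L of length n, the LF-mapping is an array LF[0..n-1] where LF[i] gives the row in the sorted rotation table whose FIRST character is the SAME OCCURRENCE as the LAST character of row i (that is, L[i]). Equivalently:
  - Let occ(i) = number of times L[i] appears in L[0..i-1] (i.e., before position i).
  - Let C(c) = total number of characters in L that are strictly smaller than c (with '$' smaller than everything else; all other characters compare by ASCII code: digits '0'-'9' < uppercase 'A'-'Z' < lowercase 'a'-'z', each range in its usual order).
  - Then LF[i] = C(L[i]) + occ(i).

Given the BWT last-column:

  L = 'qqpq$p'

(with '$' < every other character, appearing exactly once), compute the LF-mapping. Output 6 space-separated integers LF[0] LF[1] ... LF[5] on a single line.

Answer: 3 4 1 5 0 2

Derivation:
Char counts: '$':1, 'p':2, 'q':3
C (first-col start): C('$')=0, C('p')=1, C('q')=3
L[0]='q': occ=0, LF[0]=C('q')+0=3+0=3
L[1]='q': occ=1, LF[1]=C('q')+1=3+1=4
L[2]='p': occ=0, LF[2]=C('p')+0=1+0=1
L[3]='q': occ=2, LF[3]=C('q')+2=3+2=5
L[4]='$': occ=0, LF[4]=C('$')+0=0+0=0
L[5]='p': occ=1, LF[5]=C('p')+1=1+1=2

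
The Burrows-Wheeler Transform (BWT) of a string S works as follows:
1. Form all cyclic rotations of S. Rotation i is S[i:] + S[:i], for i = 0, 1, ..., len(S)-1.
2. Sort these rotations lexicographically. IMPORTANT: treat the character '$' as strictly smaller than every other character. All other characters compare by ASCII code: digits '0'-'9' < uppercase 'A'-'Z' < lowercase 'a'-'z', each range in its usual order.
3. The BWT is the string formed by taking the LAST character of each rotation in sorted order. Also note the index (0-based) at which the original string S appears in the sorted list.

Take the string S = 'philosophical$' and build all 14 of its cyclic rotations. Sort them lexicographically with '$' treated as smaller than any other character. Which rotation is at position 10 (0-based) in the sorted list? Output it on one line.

Answer: osophical$phil

Derivation:
All 14 rotations (rotation i = S[i:]+S[:i]):
  rot[0] = philosophical$
  rot[1] = hilosophical$p
  rot[2] = ilosophical$ph
  rot[3] = losophical$phi
  rot[4] = osophical$phil
  rot[5] = sophical$philo
  rot[6] = ophical$philos
  rot[7] = phical$philoso
  rot[8] = hical$philosop
  rot[9] = ical$philosoph
  rot[10] = cal$philosophi
  rot[11] = al$philosophic
  rot[12] = l$philosophica
  rot[13] = $philosophical
Sorted (with $ < everything):
  sorted[0] = $philosophical
  sorted[1] = al$philosophic
  sorted[2] = cal$philosophi
  sorted[3] = hical$philosop
  sorted[4] = hilosophical$p
  sorted[5] = ical$philosoph
  sorted[6] = ilosophical$ph
  sorted[7] = l$philosophica
  sorted[8] = losophical$phi
  sorted[9] = ophical$philos
  sorted[10] = osophical$phil
  sorted[11] = phical$philoso
  sorted[12] = philosophical$
  sorted[13] = sophical$philo
sorted[10] = osophical$phil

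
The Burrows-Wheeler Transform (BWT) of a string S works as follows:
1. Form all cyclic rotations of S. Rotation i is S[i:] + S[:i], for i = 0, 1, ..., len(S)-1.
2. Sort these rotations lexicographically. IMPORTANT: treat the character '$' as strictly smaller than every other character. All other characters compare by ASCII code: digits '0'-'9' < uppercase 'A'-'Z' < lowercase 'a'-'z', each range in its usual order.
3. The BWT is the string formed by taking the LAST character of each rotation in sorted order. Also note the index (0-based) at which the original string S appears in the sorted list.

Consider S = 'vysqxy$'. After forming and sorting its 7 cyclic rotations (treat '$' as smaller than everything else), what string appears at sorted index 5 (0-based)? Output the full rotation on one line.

Answer: y$vysqx

Derivation:
All 7 rotations (rotation i = S[i:]+S[:i]):
  rot[0] = vysqxy$
  rot[1] = ysqxy$v
  rot[2] = sqxy$vy
  rot[3] = qxy$vys
  rot[4] = xy$vysq
  rot[5] = y$vysqx
  rot[6] = $vysqxy
Sorted (with $ < everything):
  sorted[0] = $vysqxy
  sorted[1] = qxy$vys
  sorted[2] = sqxy$vy
  sorted[3] = vysqxy$
  sorted[4] = xy$vysq
  sorted[5] = y$vysqx
  sorted[6] = ysqxy$v
sorted[5] = y$vysqx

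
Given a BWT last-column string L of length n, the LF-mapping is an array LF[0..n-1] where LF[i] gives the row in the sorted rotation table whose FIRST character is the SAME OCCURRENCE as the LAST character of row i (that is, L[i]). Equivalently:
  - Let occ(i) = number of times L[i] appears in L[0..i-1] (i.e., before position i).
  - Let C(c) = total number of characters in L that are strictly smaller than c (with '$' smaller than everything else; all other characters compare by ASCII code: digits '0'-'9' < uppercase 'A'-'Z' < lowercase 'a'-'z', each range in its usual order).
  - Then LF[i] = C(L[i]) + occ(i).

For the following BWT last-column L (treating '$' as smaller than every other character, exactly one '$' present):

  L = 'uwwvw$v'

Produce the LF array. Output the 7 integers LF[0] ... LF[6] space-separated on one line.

Answer: 1 4 5 2 6 0 3

Derivation:
Char counts: '$':1, 'u':1, 'v':2, 'w':3
C (first-col start): C('$')=0, C('u')=1, C('v')=2, C('w')=4
L[0]='u': occ=0, LF[0]=C('u')+0=1+0=1
L[1]='w': occ=0, LF[1]=C('w')+0=4+0=4
L[2]='w': occ=1, LF[2]=C('w')+1=4+1=5
L[3]='v': occ=0, LF[3]=C('v')+0=2+0=2
L[4]='w': occ=2, LF[4]=C('w')+2=4+2=6
L[5]='$': occ=0, LF[5]=C('$')+0=0+0=0
L[6]='v': occ=1, LF[6]=C('v')+1=2+1=3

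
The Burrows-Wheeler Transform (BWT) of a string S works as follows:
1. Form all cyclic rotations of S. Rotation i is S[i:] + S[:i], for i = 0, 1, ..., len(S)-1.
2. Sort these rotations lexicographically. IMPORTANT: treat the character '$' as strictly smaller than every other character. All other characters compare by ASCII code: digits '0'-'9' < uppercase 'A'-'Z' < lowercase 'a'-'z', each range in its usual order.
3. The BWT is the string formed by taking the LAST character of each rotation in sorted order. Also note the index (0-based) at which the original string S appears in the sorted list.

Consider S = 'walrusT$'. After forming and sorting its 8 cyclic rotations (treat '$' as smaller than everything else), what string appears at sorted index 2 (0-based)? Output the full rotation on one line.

All 8 rotations (rotation i = S[i:]+S[:i]):
  rot[0] = walrusT$
  rot[1] = alrusT$w
  rot[2] = lrusT$wa
  rot[3] = rusT$wal
  rot[4] = usT$walr
  rot[5] = sT$walru
  rot[6] = T$walrus
  rot[7] = $walrusT
Sorted (with $ < everything):
  sorted[0] = $walrusT
  sorted[1] = T$walrus
  sorted[2] = alrusT$w
  sorted[3] = lrusT$wa
  sorted[4] = rusT$wal
  sorted[5] = sT$walru
  sorted[6] = usT$walr
  sorted[7] = walrusT$
sorted[2] = alrusT$w

Answer: alrusT$w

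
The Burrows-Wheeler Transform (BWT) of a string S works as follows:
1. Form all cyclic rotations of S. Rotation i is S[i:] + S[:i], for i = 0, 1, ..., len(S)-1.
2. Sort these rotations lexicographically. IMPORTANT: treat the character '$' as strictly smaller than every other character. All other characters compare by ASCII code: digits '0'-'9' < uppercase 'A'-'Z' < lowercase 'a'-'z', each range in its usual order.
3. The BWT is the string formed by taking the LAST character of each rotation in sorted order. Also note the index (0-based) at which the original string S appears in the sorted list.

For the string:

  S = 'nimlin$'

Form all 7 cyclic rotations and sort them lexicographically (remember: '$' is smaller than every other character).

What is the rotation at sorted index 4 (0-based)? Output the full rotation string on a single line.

All 7 rotations (rotation i = S[i:]+S[:i]):
  rot[0] = nimlin$
  rot[1] = imlin$n
  rot[2] = mlin$ni
  rot[3] = lin$nim
  rot[4] = in$niml
  rot[5] = n$nimli
  rot[6] = $nimlin
Sorted (with $ < everything):
  sorted[0] = $nimlin
  sorted[1] = imlin$n
  sorted[2] = in$niml
  sorted[3] = lin$nim
  sorted[4] = mlin$ni
  sorted[5] = n$nimli
  sorted[6] = nimlin$
sorted[4] = mlin$ni

Answer: mlin$ni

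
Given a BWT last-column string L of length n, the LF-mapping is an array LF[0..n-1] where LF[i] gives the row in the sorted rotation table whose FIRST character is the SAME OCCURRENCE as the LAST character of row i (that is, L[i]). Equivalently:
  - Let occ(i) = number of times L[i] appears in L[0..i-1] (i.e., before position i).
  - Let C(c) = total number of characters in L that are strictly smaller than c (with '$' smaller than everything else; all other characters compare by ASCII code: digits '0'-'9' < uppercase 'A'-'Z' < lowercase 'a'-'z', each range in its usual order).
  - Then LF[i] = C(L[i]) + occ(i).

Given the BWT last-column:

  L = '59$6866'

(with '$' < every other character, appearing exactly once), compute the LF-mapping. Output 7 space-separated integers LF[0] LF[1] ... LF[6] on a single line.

Char counts: '$':1, '5':1, '6':3, '8':1, '9':1
C (first-col start): C('$')=0, C('5')=1, C('6')=2, C('8')=5, C('9')=6
L[0]='5': occ=0, LF[0]=C('5')+0=1+0=1
L[1]='9': occ=0, LF[1]=C('9')+0=6+0=6
L[2]='$': occ=0, LF[2]=C('$')+0=0+0=0
L[3]='6': occ=0, LF[3]=C('6')+0=2+0=2
L[4]='8': occ=0, LF[4]=C('8')+0=5+0=5
L[5]='6': occ=1, LF[5]=C('6')+1=2+1=3
L[6]='6': occ=2, LF[6]=C('6')+2=2+2=4

Answer: 1 6 0 2 5 3 4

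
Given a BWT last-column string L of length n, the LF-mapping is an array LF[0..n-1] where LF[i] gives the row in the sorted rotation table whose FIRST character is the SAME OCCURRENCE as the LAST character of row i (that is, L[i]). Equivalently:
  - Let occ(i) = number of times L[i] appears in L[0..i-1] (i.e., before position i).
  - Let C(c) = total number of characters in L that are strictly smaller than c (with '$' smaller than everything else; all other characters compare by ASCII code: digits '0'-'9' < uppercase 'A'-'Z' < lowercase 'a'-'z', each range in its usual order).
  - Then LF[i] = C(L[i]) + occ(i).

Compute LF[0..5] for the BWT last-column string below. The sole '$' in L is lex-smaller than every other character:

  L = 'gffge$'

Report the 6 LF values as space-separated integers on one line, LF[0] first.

Answer: 4 2 3 5 1 0

Derivation:
Char counts: '$':1, 'e':1, 'f':2, 'g':2
C (first-col start): C('$')=0, C('e')=1, C('f')=2, C('g')=4
L[0]='g': occ=0, LF[0]=C('g')+0=4+0=4
L[1]='f': occ=0, LF[1]=C('f')+0=2+0=2
L[2]='f': occ=1, LF[2]=C('f')+1=2+1=3
L[3]='g': occ=1, LF[3]=C('g')+1=4+1=5
L[4]='e': occ=0, LF[4]=C('e')+0=1+0=1
L[5]='$': occ=0, LF[5]=C('$')+0=0+0=0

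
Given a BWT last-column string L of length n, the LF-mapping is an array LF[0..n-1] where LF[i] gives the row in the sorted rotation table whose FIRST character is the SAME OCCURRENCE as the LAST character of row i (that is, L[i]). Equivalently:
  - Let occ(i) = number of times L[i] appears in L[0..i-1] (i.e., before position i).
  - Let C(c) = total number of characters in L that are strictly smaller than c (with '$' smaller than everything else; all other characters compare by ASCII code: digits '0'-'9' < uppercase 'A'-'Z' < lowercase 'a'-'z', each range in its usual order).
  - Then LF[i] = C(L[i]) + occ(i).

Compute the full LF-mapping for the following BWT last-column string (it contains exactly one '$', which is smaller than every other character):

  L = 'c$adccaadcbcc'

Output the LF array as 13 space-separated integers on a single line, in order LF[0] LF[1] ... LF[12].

Answer: 5 0 1 11 6 7 2 3 12 8 4 9 10

Derivation:
Char counts: '$':1, 'a':3, 'b':1, 'c':6, 'd':2
C (first-col start): C('$')=0, C('a')=1, C('b')=4, C('c')=5, C('d')=11
L[0]='c': occ=0, LF[0]=C('c')+0=5+0=5
L[1]='$': occ=0, LF[1]=C('$')+0=0+0=0
L[2]='a': occ=0, LF[2]=C('a')+0=1+0=1
L[3]='d': occ=0, LF[3]=C('d')+0=11+0=11
L[4]='c': occ=1, LF[4]=C('c')+1=5+1=6
L[5]='c': occ=2, LF[5]=C('c')+2=5+2=7
L[6]='a': occ=1, LF[6]=C('a')+1=1+1=2
L[7]='a': occ=2, LF[7]=C('a')+2=1+2=3
L[8]='d': occ=1, LF[8]=C('d')+1=11+1=12
L[9]='c': occ=3, LF[9]=C('c')+3=5+3=8
L[10]='b': occ=0, LF[10]=C('b')+0=4+0=4
L[11]='c': occ=4, LF[11]=C('c')+4=5+4=9
L[12]='c': occ=5, LF[12]=C('c')+5=5+5=10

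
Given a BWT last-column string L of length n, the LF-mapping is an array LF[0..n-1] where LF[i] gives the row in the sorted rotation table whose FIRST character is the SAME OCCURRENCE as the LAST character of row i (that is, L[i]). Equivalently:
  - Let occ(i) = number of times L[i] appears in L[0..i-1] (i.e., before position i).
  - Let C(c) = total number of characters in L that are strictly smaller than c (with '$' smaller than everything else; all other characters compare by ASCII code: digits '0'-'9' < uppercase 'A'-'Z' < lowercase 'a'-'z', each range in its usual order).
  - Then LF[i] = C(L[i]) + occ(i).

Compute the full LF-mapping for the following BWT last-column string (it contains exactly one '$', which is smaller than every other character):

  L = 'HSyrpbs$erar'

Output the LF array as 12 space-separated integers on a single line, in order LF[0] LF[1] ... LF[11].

Answer: 1 2 11 7 6 4 10 0 5 8 3 9

Derivation:
Char counts: '$':1, 'H':1, 'S':1, 'a':1, 'b':1, 'e':1, 'p':1, 'r':3, 's':1, 'y':1
C (first-col start): C('$')=0, C('H')=1, C('S')=2, C('a')=3, C('b')=4, C('e')=5, C('p')=6, C('r')=7, C('s')=10, C('y')=11
L[0]='H': occ=0, LF[0]=C('H')+0=1+0=1
L[1]='S': occ=0, LF[1]=C('S')+0=2+0=2
L[2]='y': occ=0, LF[2]=C('y')+0=11+0=11
L[3]='r': occ=0, LF[3]=C('r')+0=7+0=7
L[4]='p': occ=0, LF[4]=C('p')+0=6+0=6
L[5]='b': occ=0, LF[5]=C('b')+0=4+0=4
L[6]='s': occ=0, LF[6]=C('s')+0=10+0=10
L[7]='$': occ=0, LF[7]=C('$')+0=0+0=0
L[8]='e': occ=0, LF[8]=C('e')+0=5+0=5
L[9]='r': occ=1, LF[9]=C('r')+1=7+1=8
L[10]='a': occ=0, LF[10]=C('a')+0=3+0=3
L[11]='r': occ=2, LF[11]=C('r')+2=7+2=9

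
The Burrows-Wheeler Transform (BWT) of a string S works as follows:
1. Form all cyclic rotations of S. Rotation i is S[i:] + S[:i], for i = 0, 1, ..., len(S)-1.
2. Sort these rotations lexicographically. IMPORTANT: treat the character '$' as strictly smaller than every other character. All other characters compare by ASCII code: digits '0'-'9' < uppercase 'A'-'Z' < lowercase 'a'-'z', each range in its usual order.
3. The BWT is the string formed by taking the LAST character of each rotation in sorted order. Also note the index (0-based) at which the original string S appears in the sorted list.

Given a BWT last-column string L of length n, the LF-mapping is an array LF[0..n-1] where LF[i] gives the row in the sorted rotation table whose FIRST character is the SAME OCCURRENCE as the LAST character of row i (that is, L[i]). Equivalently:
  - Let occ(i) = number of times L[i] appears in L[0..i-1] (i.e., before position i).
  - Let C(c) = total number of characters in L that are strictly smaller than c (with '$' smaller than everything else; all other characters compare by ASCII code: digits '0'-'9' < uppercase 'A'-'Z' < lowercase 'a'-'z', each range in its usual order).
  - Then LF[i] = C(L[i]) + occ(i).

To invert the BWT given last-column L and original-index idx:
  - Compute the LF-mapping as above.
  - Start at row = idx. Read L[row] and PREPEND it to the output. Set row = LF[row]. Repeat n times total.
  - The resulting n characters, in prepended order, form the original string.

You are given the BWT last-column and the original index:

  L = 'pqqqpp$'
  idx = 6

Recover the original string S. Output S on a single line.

LF mapping: 1 4 5 6 2 3 0
Walk LF starting at row 6, prepending L[row]:
  step 1: row=6, L[6]='$', prepend. Next row=LF[6]=0
  step 2: row=0, L[0]='p', prepend. Next row=LF[0]=1
  step 3: row=1, L[1]='q', prepend. Next row=LF[1]=4
  step 4: row=4, L[4]='p', prepend. Next row=LF[4]=2
  step 5: row=2, L[2]='q', prepend. Next row=LF[2]=5
  step 6: row=5, L[5]='p', prepend. Next row=LF[5]=3
  step 7: row=3, L[3]='q', prepend. Next row=LF[3]=6
Reversed output: qpqpqp$

Answer: qpqpqp$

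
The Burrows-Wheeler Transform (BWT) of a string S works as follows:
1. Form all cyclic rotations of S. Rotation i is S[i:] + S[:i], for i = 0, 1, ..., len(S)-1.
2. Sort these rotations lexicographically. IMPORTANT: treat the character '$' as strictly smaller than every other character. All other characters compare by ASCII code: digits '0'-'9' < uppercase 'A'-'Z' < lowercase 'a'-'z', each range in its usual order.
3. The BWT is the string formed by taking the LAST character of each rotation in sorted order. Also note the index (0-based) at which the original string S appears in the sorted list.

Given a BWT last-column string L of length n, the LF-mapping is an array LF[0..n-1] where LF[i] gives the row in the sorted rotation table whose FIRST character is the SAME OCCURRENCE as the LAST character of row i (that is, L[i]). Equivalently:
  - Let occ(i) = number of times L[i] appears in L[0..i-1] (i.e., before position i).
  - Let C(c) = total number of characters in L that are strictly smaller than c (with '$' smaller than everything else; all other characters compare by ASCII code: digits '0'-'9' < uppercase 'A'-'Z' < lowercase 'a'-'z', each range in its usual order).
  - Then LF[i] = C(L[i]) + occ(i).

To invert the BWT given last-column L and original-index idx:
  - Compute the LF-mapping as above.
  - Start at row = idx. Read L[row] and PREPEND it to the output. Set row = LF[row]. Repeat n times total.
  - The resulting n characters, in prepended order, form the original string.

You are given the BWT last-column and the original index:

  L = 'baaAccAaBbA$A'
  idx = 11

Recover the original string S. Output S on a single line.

LF mapping: 9 6 7 1 11 12 2 8 5 10 3 0 4
Walk LF starting at row 11, prepending L[row]:
  step 1: row=11, L[11]='$', prepend. Next row=LF[11]=0
  step 2: row=0, L[0]='b', prepend. Next row=LF[0]=9
  step 3: row=9, L[9]='b', prepend. Next row=LF[9]=10
  step 4: row=10, L[10]='A', prepend. Next row=LF[10]=3
  step 5: row=3, L[3]='A', prepend. Next row=LF[3]=1
  step 6: row=1, L[1]='a', prepend. Next row=LF[1]=6
  step 7: row=6, L[6]='A', prepend. Next row=LF[6]=2
  step 8: row=2, L[2]='a', prepend. Next row=LF[2]=7
  step 9: row=7, L[7]='a', prepend. Next row=LF[7]=8
  step 10: row=8, L[8]='B', prepend. Next row=LF[8]=5
  step 11: row=5, L[5]='c', prepend. Next row=LF[5]=12
  step 12: row=12, L[12]='A', prepend. Next row=LF[12]=4
  step 13: row=4, L[4]='c', prepend. Next row=LF[4]=11
Reversed output: cAcBaaAaAAbb$

Answer: cAcBaaAaAAbb$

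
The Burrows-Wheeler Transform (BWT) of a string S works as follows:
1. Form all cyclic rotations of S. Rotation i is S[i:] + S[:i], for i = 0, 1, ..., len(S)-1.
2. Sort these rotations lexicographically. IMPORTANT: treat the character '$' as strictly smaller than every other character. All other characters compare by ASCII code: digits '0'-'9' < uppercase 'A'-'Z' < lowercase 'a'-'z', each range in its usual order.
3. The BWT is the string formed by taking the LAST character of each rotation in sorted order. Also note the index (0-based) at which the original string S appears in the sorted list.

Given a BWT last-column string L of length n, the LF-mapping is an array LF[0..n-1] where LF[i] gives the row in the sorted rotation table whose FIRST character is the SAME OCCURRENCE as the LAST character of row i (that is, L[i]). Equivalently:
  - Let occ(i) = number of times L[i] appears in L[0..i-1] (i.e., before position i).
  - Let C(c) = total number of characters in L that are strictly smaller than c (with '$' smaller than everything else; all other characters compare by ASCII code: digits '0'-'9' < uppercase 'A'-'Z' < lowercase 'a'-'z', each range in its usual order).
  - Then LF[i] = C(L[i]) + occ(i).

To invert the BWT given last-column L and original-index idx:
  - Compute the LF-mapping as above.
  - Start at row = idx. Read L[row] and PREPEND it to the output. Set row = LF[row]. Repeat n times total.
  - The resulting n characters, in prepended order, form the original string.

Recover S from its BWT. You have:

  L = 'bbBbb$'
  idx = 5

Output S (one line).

Answer: bbbBb$

Derivation:
LF mapping: 2 3 1 4 5 0
Walk LF starting at row 5, prepending L[row]:
  step 1: row=5, L[5]='$', prepend. Next row=LF[5]=0
  step 2: row=0, L[0]='b', prepend. Next row=LF[0]=2
  step 3: row=2, L[2]='B', prepend. Next row=LF[2]=1
  step 4: row=1, L[1]='b', prepend. Next row=LF[1]=3
  step 5: row=3, L[3]='b', prepend. Next row=LF[3]=4
  step 6: row=4, L[4]='b', prepend. Next row=LF[4]=5
Reversed output: bbbBb$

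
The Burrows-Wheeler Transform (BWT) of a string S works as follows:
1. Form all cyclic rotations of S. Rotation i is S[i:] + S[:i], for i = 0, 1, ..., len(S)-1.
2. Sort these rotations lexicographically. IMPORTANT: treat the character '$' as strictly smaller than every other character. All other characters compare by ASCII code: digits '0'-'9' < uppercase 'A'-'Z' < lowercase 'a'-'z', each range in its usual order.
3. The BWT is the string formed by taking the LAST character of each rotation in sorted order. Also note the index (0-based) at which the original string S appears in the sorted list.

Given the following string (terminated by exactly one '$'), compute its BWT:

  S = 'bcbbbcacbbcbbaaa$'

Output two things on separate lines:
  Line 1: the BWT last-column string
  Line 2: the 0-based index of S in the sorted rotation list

Answer: aaabcbccbcbb$bbba
12

Derivation:
All 17 rotations (rotation i = S[i:]+S[:i]):
  rot[0] = bcbbbcacbbcbbaaa$
  rot[1] = cbbbcacbbcbbaaa$b
  rot[2] = bbbcacbbcbbaaa$bc
  rot[3] = bbcacbbcbbaaa$bcb
  rot[4] = bcacbbcbbaaa$bcbb
  rot[5] = cacbbcbbaaa$bcbbb
  rot[6] = acbbcbbaaa$bcbbbc
  rot[7] = cbbcbbaaa$bcbbbca
  rot[8] = bbcbbaaa$bcbbbcac
  rot[9] = bcbbaaa$bcbbbcacb
  rot[10] = cbbaaa$bcbbbcacbb
  rot[11] = bbaaa$bcbbbcacbbc
  rot[12] = baaa$bcbbbcacbbcb
  rot[13] = aaa$bcbbbcacbbcbb
  rot[14] = aa$bcbbbcacbbcbba
  rot[15] = a$bcbbbcacbbcbbaa
  rot[16] = $bcbbbcacbbcbbaaa
Sorted (with $ < everything):
  sorted[0] = $bcbbbcacbbcbbaaa  (last char: 'a')
  sorted[1] = a$bcbbbcacbbcbbaa  (last char: 'a')
  sorted[2] = aa$bcbbbcacbbcbba  (last char: 'a')
  sorted[3] = aaa$bcbbbcacbbcbb  (last char: 'b')
  sorted[4] = acbbcbbaaa$bcbbbc  (last char: 'c')
  sorted[5] = baaa$bcbbbcacbbcb  (last char: 'b')
  sorted[6] = bbaaa$bcbbbcacbbc  (last char: 'c')
  sorted[7] = bbbcacbbcbbaaa$bc  (last char: 'c')
  sorted[8] = bbcacbbcbbaaa$bcb  (last char: 'b')
  sorted[9] = bbcbbaaa$bcbbbcac  (last char: 'c')
  sorted[10] = bcacbbcbbaaa$bcbb  (last char: 'b')
  sorted[11] = bcbbaaa$bcbbbcacb  (last char: 'b')
  sorted[12] = bcbbbcacbbcbbaaa$  (last char: '$')
  sorted[13] = cacbbcbbaaa$bcbbb  (last char: 'b')
  sorted[14] = cbbaaa$bcbbbcacbb  (last char: 'b')
  sorted[15] = cbbbcacbbcbbaaa$b  (last char: 'b')
  sorted[16] = cbbcbbaaa$bcbbbca  (last char: 'a')
Last column: aaabcbccbcbb$bbba
Original string S is at sorted index 12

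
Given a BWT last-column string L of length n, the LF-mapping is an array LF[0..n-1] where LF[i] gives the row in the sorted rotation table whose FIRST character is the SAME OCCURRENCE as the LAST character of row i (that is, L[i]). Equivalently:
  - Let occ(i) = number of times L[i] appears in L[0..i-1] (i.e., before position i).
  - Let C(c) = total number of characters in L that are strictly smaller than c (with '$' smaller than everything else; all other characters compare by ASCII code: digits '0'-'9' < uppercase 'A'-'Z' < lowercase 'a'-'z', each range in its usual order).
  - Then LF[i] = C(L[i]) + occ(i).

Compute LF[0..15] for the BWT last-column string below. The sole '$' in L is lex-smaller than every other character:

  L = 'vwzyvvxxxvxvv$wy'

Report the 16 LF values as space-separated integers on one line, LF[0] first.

Char counts: '$':1, 'v':6, 'w':2, 'x':4, 'y':2, 'z':1
C (first-col start): C('$')=0, C('v')=1, C('w')=7, C('x')=9, C('y')=13, C('z')=15
L[0]='v': occ=0, LF[0]=C('v')+0=1+0=1
L[1]='w': occ=0, LF[1]=C('w')+0=7+0=7
L[2]='z': occ=0, LF[2]=C('z')+0=15+0=15
L[3]='y': occ=0, LF[3]=C('y')+0=13+0=13
L[4]='v': occ=1, LF[4]=C('v')+1=1+1=2
L[5]='v': occ=2, LF[5]=C('v')+2=1+2=3
L[6]='x': occ=0, LF[6]=C('x')+0=9+0=9
L[7]='x': occ=1, LF[7]=C('x')+1=9+1=10
L[8]='x': occ=2, LF[8]=C('x')+2=9+2=11
L[9]='v': occ=3, LF[9]=C('v')+3=1+3=4
L[10]='x': occ=3, LF[10]=C('x')+3=9+3=12
L[11]='v': occ=4, LF[11]=C('v')+4=1+4=5
L[12]='v': occ=5, LF[12]=C('v')+5=1+5=6
L[13]='$': occ=0, LF[13]=C('$')+0=0+0=0
L[14]='w': occ=1, LF[14]=C('w')+1=7+1=8
L[15]='y': occ=1, LF[15]=C('y')+1=13+1=14

Answer: 1 7 15 13 2 3 9 10 11 4 12 5 6 0 8 14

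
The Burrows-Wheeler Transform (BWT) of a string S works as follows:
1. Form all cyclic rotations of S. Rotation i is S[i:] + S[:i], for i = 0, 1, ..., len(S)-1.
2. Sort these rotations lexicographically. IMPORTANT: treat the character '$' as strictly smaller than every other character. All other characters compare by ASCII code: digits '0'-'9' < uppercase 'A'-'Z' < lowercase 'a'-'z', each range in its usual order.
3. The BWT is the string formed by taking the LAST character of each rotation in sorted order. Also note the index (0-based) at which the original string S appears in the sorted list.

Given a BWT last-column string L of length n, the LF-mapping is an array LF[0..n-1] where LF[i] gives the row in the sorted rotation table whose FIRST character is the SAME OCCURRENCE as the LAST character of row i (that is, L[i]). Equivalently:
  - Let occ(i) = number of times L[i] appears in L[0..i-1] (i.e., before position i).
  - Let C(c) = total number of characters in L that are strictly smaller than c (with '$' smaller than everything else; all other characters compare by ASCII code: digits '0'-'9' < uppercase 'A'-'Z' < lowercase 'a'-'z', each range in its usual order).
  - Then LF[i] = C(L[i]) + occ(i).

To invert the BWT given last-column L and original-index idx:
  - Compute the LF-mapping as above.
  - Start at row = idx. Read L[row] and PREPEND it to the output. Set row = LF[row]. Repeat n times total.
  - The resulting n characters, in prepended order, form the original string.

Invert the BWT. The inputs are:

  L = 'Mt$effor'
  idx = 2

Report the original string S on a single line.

Answer: effortM$

Derivation:
LF mapping: 1 7 0 2 3 4 5 6
Walk LF starting at row 2, prepending L[row]:
  step 1: row=2, L[2]='$', prepend. Next row=LF[2]=0
  step 2: row=0, L[0]='M', prepend. Next row=LF[0]=1
  step 3: row=1, L[1]='t', prepend. Next row=LF[1]=7
  step 4: row=7, L[7]='r', prepend. Next row=LF[7]=6
  step 5: row=6, L[6]='o', prepend. Next row=LF[6]=5
  step 6: row=5, L[5]='f', prepend. Next row=LF[5]=4
  step 7: row=4, L[4]='f', prepend. Next row=LF[4]=3
  step 8: row=3, L[3]='e', prepend. Next row=LF[3]=2
Reversed output: effortM$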